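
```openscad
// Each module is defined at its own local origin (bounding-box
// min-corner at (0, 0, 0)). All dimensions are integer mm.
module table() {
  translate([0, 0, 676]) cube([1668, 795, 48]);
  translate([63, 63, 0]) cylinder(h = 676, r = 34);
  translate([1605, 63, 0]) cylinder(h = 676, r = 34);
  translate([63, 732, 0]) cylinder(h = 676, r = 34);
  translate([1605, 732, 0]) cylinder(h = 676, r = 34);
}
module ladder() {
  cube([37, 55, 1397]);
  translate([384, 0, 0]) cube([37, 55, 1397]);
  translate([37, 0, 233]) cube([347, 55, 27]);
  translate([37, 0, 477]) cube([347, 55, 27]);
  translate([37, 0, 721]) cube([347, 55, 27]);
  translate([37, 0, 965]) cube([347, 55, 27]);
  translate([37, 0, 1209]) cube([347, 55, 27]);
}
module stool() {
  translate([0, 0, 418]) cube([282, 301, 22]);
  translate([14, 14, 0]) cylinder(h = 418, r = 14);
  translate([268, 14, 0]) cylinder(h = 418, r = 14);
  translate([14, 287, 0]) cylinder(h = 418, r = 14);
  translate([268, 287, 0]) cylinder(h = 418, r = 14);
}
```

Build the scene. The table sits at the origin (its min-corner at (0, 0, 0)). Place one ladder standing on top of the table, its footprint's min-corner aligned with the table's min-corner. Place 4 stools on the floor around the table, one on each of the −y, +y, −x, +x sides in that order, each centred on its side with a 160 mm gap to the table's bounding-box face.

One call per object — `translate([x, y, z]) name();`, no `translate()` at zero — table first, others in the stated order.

table();
translate([0, 0, 724]) ladder();
translate([693, -461, 0]) stool();
translate([693, 955, 0]) stool();
translate([-442, 247, 0]) stool();
translate([1828, 247, 0]) stool();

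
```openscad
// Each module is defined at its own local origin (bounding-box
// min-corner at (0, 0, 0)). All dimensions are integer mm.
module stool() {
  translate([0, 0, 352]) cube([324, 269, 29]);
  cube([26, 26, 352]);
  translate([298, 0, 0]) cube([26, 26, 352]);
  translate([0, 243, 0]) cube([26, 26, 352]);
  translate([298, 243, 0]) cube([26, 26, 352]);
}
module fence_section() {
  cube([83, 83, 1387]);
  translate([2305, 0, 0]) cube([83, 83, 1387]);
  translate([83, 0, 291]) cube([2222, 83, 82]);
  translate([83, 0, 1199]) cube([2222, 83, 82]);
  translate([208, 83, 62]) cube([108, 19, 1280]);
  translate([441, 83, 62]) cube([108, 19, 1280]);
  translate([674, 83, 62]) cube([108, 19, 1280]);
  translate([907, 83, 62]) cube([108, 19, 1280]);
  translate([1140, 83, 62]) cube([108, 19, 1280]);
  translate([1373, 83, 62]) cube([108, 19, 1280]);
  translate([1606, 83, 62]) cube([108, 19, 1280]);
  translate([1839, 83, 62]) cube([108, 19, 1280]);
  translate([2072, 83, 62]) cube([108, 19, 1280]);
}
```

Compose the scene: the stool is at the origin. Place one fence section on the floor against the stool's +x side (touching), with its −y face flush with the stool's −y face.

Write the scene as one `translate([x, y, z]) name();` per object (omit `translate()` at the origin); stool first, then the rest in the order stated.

stool();
translate([324, 0, 0]) fence_section();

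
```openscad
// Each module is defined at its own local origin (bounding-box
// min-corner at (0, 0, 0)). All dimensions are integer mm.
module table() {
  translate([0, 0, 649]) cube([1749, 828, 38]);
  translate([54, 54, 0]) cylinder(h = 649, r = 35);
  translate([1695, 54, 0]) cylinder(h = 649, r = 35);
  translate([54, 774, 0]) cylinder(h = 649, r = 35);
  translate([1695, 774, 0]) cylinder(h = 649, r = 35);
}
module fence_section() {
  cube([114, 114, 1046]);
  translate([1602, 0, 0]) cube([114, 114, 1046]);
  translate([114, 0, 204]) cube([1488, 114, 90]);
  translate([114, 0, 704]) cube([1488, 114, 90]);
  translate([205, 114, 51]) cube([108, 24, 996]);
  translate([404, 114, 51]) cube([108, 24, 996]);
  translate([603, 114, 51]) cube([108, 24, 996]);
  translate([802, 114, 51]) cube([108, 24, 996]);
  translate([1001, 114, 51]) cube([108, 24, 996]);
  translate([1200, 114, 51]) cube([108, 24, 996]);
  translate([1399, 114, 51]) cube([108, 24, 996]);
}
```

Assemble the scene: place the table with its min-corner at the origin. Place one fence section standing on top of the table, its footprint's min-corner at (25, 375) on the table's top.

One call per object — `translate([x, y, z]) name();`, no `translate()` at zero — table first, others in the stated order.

table();
translate([25, 375, 687]) fence_section();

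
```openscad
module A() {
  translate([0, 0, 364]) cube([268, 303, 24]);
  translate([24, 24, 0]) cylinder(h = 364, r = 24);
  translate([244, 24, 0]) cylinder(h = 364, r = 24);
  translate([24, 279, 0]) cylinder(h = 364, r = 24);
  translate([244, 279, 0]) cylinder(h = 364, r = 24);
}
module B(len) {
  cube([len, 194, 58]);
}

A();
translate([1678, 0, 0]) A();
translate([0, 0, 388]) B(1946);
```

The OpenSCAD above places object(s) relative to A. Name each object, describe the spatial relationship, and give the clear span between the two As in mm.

Second stool starts at x = 1678; first ends at x = 268; clear span = 1678 − 268 = 1410 mm.

A is a stool. B is a beam. A beam spans the tops of two stools. The clear span between the two stools is 1410 mm.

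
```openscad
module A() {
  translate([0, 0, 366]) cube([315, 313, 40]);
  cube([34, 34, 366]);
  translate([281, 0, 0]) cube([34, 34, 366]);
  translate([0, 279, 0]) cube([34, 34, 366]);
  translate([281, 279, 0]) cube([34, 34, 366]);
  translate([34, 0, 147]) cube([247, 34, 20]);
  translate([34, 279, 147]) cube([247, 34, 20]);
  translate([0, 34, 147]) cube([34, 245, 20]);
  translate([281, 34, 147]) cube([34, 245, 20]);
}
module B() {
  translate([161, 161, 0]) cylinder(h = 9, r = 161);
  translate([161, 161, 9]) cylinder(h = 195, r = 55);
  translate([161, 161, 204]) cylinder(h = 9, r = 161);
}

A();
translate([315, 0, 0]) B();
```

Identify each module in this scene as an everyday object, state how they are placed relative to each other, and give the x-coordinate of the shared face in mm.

A is a stool. B is a spool. The spool is against the stool's +x side, with their −y faces flush. The x-coordinate of the shared face is 315 mm.

The stool's +x face and the spool's −x face are both at x = 315 mm.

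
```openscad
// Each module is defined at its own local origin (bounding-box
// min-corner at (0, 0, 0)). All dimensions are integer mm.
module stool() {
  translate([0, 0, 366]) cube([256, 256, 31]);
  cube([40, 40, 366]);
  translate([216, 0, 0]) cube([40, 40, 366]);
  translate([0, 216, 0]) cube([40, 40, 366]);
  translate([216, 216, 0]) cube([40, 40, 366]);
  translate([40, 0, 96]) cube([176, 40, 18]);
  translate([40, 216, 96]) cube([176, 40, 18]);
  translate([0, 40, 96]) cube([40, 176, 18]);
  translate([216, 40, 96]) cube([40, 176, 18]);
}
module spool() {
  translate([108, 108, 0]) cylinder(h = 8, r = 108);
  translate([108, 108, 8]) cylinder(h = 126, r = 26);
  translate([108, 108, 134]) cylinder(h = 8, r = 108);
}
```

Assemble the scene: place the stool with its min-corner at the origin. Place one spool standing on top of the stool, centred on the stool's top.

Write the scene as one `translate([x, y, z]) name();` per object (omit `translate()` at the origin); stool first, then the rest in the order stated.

stool();
translate([20, 20, 397]) spool();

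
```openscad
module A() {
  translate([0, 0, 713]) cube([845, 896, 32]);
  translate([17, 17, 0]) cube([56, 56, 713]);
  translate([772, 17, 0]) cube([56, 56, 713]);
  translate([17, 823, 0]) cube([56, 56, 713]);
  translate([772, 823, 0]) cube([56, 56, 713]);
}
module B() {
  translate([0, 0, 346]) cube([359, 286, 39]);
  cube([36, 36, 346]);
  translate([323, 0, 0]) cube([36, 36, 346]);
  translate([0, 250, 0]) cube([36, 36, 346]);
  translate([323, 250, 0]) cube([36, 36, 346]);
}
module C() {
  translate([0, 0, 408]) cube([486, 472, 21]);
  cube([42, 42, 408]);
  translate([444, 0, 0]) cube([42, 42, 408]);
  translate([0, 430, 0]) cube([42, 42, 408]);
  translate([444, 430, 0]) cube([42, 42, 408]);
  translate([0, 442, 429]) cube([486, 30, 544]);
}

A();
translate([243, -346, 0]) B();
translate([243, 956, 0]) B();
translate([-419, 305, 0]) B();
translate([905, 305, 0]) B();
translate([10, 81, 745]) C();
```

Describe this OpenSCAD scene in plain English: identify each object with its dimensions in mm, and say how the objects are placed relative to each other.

A is a table: top 845 mm (x) × 896 mm (y), 32 mm thick, upper face at z = 745 mm, on four 56×56 mm square legs, each inset 17 mm from the nearest pair of top edges, running from z = 0 to the bottom of the top.

B is a four-legged stool. The seat is 359×286 mm, 39 mm thick, top at z = 385 mm. It stands on four square legs, each 36×36 mm in cross-section, from z = 0 to the seat underside, each flush with a corner of the seat.

C is a chair. The seat is a 486×472×21 mm slab with its top at z = 429 mm, on four 42×42 mm corner legs (flush with the seat edges, standing on z = 0). A flat backrest 30 mm thick, 544 mm tall, spans the full seat width and rises from the seat top along its +y edge, rear face flush with the rear of the seat.

Four stools sit around the table at the −y, +y, −x, +x sides. The chair is on top of the table.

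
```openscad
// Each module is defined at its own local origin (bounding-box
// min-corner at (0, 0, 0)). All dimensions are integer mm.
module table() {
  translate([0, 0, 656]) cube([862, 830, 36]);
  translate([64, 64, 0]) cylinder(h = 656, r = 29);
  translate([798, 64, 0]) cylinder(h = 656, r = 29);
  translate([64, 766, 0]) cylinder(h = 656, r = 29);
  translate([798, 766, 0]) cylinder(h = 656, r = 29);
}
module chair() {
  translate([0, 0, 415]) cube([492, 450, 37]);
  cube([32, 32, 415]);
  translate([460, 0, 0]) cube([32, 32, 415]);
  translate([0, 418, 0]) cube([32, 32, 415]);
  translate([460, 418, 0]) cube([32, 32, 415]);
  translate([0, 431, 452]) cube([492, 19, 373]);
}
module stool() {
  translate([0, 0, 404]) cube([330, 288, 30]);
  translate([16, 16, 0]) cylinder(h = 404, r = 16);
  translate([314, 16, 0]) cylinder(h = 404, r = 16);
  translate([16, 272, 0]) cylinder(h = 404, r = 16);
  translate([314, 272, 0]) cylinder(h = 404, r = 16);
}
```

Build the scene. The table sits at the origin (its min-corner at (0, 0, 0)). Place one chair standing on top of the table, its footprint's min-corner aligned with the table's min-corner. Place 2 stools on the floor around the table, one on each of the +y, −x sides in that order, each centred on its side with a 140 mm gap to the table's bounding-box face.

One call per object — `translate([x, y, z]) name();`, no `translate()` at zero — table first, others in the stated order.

table();
translate([0, 0, 692]) chair();
translate([266, 970, 0]) stool();
translate([-470, 271, 0]) stool();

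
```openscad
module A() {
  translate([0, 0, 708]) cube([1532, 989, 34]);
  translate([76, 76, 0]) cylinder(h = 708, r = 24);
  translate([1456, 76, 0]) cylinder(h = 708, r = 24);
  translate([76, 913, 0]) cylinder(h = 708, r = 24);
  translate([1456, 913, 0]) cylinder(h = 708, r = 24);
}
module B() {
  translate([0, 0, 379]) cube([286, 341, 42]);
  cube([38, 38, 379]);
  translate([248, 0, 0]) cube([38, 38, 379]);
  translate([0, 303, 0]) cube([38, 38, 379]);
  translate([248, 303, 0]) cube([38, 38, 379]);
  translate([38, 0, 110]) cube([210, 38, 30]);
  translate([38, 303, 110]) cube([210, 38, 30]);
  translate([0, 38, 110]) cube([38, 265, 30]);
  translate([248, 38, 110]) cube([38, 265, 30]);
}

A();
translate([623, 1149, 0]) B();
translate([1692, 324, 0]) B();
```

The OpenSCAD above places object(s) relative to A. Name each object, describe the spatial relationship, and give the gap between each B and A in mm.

Each stool's nearest face is 160 mm from the table's bounding box.

A is a table. B is a stool. Two stools sit around the table at the +y, +x sides. The gap between each stool and the table is 160 mm.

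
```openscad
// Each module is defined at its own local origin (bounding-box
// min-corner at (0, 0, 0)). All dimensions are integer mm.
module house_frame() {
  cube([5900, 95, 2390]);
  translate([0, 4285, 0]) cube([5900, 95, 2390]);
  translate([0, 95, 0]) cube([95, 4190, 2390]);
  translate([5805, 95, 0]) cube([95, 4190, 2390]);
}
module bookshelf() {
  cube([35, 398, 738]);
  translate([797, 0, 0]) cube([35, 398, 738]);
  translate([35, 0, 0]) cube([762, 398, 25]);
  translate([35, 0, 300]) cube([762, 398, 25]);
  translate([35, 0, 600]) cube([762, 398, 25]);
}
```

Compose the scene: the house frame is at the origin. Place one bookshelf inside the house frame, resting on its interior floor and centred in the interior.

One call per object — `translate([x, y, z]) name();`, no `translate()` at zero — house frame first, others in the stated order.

house_frame();
translate([2534, 1991, 0]) bookshelf();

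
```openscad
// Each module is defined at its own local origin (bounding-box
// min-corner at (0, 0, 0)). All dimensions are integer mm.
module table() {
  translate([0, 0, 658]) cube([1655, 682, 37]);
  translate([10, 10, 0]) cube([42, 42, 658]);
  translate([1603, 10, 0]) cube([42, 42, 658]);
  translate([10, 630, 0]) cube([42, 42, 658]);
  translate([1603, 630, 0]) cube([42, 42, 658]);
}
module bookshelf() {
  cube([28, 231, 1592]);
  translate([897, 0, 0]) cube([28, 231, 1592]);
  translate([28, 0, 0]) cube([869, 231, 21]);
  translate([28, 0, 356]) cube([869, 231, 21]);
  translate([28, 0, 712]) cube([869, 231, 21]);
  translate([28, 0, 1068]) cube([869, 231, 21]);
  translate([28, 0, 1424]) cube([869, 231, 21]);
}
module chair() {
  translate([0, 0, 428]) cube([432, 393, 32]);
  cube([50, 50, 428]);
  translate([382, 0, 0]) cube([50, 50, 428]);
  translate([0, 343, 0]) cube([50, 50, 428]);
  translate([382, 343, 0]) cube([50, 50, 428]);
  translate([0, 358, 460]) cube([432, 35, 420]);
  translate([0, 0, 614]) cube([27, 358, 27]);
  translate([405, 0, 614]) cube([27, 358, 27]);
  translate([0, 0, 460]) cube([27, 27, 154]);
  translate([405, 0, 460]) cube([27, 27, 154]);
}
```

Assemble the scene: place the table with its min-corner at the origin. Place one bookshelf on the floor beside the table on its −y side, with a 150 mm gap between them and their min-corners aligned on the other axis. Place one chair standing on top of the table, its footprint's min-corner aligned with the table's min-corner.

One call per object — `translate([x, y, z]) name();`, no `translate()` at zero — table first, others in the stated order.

table();
translate([0, -381, 0]) bookshelf();
translate([0, 0, 695]) chair();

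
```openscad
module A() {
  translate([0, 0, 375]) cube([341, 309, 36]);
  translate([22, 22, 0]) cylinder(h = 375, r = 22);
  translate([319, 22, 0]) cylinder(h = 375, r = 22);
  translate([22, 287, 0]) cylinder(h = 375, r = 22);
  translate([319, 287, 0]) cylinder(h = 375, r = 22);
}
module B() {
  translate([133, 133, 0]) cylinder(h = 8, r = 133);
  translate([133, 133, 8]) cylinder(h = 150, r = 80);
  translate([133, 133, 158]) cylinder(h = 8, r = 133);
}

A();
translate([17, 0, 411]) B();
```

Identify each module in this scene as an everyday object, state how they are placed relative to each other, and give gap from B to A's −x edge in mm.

A is a stool. B is a spool. The spool is on top of the stool. The gap from the spool to the stool's −x edge is 17 mm.

The spool's min-x is at 17; the stool's min-x is 0; gap = 17 mm.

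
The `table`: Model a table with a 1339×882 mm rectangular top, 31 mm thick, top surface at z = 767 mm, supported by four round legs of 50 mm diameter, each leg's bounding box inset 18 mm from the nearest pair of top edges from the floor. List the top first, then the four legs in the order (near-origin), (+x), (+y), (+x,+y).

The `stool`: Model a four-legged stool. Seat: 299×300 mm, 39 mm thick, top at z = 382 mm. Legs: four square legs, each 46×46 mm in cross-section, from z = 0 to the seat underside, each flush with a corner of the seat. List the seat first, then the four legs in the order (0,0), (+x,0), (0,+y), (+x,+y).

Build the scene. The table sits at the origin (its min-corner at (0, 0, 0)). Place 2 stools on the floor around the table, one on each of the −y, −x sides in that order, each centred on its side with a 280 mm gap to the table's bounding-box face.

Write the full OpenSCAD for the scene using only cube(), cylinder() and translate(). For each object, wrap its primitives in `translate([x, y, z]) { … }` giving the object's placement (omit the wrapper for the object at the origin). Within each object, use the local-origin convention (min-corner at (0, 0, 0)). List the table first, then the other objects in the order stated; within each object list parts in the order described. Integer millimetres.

translate([0, 0, 736]) cube([1339, 882, 31]);
translate([43, 43, 0]) cylinder(h = 736, r = 25);
translate([1296, 43, 0]) cylinder(h = 736, r = 25);
translate([43, 839, 0]) cylinder(h = 736, r = 25);
translate([1296, 839, 0]) cylinder(h = 736, r = 25);
translate([520, -580, 0]) {
  translate([0, 0, 343]) cube([299, 300, 39]);
  cube([46, 46, 343]);
  translate([253, 0, 0]) cube([46, 46, 343]);
  translate([0, 254, 0]) cube([46, 46, 343]);
  translate([253, 254, 0]) cube([46, 46, 343]);
}
translate([-579, 291, 0]) {
  translate([0, 0, 343]) cube([299, 300, 39]);
  cube([46, 46, 343]);
  translate([253, 0, 0]) cube([46, 46, 343]);
  translate([0, 254, 0]) cube([46, 46, 343]);
  translate([253, 254, 0]) cube([46, 46, 343]);
}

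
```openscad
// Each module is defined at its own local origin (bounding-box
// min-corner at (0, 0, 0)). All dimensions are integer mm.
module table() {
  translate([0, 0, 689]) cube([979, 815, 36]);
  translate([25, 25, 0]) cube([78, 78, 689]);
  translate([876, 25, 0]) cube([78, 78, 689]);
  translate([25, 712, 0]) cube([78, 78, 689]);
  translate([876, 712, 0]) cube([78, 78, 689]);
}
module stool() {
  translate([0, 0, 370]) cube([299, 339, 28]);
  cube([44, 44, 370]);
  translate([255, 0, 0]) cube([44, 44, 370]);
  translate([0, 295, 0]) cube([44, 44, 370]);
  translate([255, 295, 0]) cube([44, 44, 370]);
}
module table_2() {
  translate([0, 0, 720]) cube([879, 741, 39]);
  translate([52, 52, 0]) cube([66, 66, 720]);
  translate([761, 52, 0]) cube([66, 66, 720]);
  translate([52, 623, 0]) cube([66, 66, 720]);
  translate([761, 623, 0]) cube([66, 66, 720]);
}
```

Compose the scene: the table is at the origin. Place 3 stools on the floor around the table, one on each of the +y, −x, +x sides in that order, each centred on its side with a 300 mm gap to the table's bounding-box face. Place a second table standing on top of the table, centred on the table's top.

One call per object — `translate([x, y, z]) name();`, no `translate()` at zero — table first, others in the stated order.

table();
translate([340, 1115, 0]) stool();
translate([-599, 238, 0]) stool();
translate([1279, 238, 0]) stool();
translate([50, 37, 725]) table_2();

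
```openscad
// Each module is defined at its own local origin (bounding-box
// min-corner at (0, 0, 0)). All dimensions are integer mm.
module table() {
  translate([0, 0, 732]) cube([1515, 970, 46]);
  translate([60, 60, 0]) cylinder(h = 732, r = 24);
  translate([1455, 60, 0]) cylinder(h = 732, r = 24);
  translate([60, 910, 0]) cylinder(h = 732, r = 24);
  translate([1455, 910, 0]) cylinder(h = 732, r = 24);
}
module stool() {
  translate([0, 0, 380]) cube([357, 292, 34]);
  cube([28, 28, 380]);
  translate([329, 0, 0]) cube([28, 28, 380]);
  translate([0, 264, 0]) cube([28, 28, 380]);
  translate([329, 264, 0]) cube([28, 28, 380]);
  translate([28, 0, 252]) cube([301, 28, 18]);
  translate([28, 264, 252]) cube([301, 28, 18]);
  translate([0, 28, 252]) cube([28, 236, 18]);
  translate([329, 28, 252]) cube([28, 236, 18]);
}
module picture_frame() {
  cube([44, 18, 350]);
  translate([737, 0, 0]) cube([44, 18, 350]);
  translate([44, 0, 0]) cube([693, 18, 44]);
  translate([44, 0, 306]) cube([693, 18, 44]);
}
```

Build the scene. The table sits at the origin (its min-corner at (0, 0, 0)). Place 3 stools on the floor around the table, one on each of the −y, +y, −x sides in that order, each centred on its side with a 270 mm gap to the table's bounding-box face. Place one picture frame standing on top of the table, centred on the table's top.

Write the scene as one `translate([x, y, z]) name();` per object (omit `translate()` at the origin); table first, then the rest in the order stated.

table();
translate([579, -562, 0]) stool();
translate([579, 1240, 0]) stool();
translate([-627, 339, 0]) stool();
translate([367, 476, 778]) picture_frame();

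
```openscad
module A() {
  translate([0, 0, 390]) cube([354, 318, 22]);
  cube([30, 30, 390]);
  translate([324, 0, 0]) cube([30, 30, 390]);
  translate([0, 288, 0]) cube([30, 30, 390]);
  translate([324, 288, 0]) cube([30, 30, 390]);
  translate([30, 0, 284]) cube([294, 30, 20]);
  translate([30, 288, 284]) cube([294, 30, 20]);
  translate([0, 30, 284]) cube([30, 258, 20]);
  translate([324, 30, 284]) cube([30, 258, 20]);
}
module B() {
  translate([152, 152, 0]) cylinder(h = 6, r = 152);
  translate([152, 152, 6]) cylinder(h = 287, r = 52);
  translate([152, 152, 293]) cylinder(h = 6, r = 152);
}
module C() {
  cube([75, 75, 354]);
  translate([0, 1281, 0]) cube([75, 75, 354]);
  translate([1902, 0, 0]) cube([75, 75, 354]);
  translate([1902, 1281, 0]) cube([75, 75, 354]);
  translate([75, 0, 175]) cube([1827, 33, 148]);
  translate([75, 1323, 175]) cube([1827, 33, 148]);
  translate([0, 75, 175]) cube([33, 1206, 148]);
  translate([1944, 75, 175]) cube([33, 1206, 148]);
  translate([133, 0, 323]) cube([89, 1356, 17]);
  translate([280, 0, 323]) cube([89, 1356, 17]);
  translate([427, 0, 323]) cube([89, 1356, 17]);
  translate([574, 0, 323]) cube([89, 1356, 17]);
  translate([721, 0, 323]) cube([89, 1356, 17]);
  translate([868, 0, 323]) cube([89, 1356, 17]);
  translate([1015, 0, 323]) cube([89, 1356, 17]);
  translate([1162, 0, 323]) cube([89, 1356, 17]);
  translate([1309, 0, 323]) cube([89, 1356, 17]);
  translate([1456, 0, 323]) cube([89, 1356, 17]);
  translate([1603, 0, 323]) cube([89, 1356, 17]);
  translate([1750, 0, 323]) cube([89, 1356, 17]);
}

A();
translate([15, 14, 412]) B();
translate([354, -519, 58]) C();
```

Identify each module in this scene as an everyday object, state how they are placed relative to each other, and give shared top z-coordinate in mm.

Both tops at z = 412 mm.

A is a stool. B is a spool. C is a bed frame. The spool is on top of the stool. The bed frame is beside the stool with their tops flush at z = 412. The shared top z-coordinate is 412 mm.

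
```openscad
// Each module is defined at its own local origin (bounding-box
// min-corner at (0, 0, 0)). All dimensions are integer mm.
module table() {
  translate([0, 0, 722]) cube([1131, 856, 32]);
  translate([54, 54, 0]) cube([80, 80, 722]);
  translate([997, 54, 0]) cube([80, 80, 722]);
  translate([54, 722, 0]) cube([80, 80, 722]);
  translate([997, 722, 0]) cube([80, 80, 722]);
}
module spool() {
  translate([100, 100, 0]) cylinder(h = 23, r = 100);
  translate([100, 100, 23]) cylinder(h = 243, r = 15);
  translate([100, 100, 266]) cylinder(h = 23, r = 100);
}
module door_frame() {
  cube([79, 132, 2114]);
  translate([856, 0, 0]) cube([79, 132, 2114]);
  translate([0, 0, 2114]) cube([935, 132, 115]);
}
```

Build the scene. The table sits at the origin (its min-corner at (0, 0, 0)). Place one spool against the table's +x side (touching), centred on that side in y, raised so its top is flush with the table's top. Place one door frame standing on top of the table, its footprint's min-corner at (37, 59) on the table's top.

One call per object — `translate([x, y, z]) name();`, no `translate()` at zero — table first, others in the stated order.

table();
translate([1131, 328, 465]) spool();
translate([37, 59, 754]) door_frame();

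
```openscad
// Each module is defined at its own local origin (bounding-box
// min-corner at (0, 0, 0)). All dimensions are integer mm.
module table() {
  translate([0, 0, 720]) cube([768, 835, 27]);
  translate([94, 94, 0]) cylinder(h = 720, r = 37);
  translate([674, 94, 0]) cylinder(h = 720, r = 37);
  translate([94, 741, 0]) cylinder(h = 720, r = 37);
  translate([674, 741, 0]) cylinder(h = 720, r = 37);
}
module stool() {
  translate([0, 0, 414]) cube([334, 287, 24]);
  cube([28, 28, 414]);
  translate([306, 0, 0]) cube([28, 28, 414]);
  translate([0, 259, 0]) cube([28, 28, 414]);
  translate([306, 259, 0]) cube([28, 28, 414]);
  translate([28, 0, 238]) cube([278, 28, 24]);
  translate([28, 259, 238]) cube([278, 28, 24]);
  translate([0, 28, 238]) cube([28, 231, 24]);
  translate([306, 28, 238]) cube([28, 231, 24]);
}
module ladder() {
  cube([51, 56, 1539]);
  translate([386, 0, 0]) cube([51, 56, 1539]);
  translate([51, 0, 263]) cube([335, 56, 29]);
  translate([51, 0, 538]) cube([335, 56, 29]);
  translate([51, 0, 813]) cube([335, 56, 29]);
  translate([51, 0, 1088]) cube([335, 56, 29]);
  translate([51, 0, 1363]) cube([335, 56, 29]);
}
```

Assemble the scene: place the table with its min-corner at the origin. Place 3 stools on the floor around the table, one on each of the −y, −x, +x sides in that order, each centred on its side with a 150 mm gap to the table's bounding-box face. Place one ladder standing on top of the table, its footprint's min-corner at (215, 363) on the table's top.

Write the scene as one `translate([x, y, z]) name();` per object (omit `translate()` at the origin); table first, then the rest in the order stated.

table();
translate([217, -437, 0]) stool();
translate([-484, 274, 0]) stool();
translate([918, 274, 0]) stool();
translate([215, 363, 747]) ladder();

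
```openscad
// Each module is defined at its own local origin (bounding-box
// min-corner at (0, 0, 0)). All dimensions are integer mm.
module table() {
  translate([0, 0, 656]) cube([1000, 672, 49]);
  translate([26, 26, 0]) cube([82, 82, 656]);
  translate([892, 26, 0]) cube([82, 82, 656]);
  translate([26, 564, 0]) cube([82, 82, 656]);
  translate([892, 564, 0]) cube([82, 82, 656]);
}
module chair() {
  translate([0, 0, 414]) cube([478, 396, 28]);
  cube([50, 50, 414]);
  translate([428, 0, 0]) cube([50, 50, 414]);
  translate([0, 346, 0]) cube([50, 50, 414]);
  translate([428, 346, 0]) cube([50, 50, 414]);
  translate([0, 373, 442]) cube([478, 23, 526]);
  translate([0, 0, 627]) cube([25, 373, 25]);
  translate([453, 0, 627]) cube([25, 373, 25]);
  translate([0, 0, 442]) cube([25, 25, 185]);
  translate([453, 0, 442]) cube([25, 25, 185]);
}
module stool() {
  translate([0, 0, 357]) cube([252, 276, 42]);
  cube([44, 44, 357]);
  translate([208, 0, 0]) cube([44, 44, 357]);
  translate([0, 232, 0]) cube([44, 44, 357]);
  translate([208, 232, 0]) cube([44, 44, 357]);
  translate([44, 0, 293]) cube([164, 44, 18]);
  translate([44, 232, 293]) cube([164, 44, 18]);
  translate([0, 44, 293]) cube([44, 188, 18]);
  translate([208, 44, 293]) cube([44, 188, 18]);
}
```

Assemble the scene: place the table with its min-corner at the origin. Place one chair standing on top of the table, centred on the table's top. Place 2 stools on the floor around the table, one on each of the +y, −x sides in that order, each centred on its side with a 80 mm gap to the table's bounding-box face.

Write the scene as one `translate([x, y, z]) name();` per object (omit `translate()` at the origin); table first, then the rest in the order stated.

table();
translate([261, 138, 705]) chair();
translate([374, 752, 0]) stool();
translate([-332, 198, 0]) stool();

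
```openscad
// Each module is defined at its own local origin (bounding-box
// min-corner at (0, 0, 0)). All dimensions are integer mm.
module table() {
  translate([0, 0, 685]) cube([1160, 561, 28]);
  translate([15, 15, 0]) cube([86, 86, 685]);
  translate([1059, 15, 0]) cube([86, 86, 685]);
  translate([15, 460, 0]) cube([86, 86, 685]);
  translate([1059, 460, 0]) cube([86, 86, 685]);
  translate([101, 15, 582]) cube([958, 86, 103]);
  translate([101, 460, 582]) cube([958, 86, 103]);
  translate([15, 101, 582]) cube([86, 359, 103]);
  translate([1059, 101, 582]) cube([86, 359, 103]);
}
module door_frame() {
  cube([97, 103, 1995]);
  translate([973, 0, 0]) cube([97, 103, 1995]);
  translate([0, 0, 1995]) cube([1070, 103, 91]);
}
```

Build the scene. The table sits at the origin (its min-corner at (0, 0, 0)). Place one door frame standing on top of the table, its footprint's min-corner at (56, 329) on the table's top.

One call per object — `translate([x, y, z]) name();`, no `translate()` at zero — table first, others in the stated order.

table();
translate([56, 329, 713]) door_frame();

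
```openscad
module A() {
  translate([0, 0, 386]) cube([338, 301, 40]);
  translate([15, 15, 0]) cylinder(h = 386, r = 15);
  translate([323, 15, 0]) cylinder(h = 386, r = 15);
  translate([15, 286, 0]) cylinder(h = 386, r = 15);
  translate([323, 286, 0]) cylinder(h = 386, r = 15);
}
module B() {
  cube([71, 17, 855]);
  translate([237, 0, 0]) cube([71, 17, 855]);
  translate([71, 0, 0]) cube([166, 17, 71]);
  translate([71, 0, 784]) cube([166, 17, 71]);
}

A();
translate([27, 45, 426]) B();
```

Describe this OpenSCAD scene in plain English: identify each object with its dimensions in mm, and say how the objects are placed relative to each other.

A is a four-legged stool. The seat is a 338×301×40 mm slab whose top surface is at z = 426 mm; four round legs, each 30 mm in diameter, run from the floor (z = 0) to the underside of the seat, each leg's axis is inset half a diameter from the nearest pair of seat edges (so the leg's bounding box is flush with the corner).

B is a picture frame with a 166×713 mm rectangular opening (x by z) and a uniform 71 mm border on every side. Frame depth is 17 mm along y. It is built from two vertical stiles running the full outside height and two horizontal rails spanning the gap between the stiles.

The picture frame is on top of the stool.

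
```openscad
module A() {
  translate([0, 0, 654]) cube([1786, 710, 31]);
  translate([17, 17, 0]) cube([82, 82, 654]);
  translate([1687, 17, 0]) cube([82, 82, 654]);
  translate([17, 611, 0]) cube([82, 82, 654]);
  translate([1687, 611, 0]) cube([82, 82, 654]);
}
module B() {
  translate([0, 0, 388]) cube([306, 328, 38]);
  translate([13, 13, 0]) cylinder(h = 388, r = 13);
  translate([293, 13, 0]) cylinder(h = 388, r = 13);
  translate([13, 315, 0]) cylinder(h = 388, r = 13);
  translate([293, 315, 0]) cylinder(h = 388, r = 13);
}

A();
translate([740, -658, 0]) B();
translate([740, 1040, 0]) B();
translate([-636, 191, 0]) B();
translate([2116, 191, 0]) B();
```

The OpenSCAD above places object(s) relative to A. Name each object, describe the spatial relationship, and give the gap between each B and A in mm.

A is a table. B is a stool. Four stools sit around the table at the −y, +y, −x, +x sides. The gap between each stool and the table is 330 mm.

Each stool's nearest face is 330 mm from the table's bounding box.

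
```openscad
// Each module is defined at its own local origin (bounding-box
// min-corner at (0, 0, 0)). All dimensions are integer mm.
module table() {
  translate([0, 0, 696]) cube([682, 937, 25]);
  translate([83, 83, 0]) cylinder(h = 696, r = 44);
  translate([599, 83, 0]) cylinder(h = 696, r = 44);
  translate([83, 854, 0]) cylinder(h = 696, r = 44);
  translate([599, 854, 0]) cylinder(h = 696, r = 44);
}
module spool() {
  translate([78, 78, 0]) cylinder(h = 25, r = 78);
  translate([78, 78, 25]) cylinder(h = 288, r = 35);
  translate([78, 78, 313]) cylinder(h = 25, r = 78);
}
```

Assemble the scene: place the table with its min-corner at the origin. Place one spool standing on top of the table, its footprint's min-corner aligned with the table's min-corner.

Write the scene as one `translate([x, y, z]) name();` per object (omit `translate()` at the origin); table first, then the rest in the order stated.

table();
translate([0, 0, 721]) spool();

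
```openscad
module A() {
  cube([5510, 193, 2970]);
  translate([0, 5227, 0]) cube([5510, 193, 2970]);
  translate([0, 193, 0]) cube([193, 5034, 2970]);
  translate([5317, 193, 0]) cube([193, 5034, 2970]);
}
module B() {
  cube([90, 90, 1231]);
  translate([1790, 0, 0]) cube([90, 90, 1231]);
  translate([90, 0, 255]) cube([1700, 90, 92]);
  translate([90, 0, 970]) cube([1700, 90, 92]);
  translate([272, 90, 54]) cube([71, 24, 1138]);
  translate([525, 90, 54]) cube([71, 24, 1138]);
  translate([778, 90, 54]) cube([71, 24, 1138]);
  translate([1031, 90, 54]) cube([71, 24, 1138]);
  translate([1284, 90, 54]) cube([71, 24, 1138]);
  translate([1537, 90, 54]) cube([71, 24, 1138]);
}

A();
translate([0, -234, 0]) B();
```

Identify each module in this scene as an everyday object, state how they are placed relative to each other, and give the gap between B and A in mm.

The fence section's nearest face is 120 mm from the house frame's −y face.

A is a house frame. B is a fence section. The fence section is on the floor beside the house frame on its −y side. The gap between the fence section and the house frame is 120 mm.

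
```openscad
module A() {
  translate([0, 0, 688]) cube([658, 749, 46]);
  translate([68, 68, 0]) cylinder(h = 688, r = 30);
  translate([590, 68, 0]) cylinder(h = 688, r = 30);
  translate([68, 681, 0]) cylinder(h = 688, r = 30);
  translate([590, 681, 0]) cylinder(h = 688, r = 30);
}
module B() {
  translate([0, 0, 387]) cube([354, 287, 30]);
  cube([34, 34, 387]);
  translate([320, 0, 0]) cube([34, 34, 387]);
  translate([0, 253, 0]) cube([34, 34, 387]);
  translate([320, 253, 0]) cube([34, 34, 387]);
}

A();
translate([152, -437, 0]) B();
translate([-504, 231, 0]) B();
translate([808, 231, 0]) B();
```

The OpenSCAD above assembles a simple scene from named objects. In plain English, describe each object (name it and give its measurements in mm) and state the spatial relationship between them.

A is a table with a 658×749 mm rectangular top, 46 mm thick, top surface at z = 734 mm, supported by four round legs of 60 mm diameter, each leg's bounding box inset 38 mm from the nearest pair of top edges, running from the floor.

B is a simple wooden stool: a rectangular seat 354 mm (x) by 287 mm (y), 30 mm thick, top face at z = 417 mm, on four square legs, each 34×34 mm in cross-section. The legs rest on z = 0, each flush with a corner of the seat.

Three stools sit around the table at the −y, −x, +x sides.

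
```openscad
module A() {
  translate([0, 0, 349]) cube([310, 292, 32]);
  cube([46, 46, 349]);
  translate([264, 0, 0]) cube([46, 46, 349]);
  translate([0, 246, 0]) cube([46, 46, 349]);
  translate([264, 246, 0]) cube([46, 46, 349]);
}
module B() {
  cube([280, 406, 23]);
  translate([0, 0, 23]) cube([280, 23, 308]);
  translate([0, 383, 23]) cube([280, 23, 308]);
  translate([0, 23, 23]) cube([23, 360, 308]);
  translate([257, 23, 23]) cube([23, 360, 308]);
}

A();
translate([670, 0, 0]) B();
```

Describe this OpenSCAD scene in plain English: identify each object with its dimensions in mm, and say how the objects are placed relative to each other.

A is a four-legged stool. The seat is 310×292 mm, 32 mm thick, top at z = 381 mm. It stands on four square legs, each 46×46 mm in cross-section, from z = 0 to the seat underside, each flush with a corner of the seat.

B is an open storage box with external size 280×406×331 mm and wall thickness 23 mm (the base is also 23 mm thick). The base covers the whole footprint; the four walls stand on the base, with the y-facing walls full-width and the x-facing walls fitting between their inner faces.

The open box is on the floor beside the stool on its +x side.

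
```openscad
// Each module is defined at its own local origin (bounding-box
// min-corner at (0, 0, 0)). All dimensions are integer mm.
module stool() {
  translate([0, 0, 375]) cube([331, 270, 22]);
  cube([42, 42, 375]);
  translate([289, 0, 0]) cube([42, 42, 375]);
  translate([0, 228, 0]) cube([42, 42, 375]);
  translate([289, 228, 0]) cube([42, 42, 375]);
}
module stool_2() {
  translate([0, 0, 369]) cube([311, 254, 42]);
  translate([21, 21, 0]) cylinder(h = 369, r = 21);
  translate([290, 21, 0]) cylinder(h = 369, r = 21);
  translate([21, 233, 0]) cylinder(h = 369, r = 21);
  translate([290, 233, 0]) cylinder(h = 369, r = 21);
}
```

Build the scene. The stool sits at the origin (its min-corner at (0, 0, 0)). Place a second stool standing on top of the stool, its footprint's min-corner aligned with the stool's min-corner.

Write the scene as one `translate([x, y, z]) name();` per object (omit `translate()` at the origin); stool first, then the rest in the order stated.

stool();
translate([0, 0, 397]) stool_2();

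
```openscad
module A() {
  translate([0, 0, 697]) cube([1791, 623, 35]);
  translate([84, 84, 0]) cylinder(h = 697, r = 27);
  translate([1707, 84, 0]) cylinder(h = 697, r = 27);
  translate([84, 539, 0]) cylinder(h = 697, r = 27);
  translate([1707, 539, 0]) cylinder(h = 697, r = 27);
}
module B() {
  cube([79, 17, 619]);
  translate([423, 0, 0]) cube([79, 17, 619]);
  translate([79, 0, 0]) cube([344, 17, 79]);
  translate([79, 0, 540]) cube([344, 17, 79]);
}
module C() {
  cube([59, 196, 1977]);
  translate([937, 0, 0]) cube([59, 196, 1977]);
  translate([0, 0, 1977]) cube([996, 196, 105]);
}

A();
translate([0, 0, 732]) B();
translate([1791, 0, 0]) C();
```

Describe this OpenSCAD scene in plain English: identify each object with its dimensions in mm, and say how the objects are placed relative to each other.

A is a table: top 1791 mm (x) × 623 mm (y), 35 mm thick, upper face at z = 732 mm, on four round legs of 54 mm diameter, each leg's bounding box inset 57 mm from the nearest pair of top edges, running from z = 0 to the bottom of the top.

B is a rectangular picture frame lying in the x–z plane (depth along y). The opening is 344 mm wide (x) by 461 mm tall (z), surrounded by a border 79 mm wide on all four sides. The frame is 17 mm deep and is made of two full-height vertical stiles with two horizontal rails fitted between them.

C is a door frame. The clear opening is 878 mm wide and 1977 mm high. Two 59 mm wide jambs, 196 mm deep, stand either side of the opening from the floor to the top of the opening. A 105 mm thick head sits across the top of both jambs, spanning the full outside width of the frame.

The picture frame is on top of the table. The door frame is against the table's +x side, with their −y faces flush.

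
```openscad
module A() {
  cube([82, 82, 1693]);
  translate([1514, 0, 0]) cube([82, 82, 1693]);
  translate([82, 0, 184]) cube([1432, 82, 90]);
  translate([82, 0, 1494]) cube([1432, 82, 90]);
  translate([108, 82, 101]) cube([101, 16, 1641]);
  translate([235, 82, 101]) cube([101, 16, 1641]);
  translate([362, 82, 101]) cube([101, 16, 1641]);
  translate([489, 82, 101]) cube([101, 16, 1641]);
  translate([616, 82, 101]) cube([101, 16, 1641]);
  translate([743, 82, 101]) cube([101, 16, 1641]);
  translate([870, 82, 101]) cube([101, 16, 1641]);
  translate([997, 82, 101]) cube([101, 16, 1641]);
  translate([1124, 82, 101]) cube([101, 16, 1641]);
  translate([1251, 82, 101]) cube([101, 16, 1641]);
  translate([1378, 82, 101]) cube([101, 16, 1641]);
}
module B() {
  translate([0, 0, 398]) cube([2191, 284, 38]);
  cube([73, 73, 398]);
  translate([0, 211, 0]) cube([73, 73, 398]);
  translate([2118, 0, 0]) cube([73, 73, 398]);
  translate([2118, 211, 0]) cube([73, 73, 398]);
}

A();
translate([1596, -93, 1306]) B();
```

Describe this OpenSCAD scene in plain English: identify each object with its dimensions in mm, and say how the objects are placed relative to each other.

A is a fence section. Two 82×82 mm posts, 1693 mm tall, stand on the floor with a clear span of 1432 mm between their inner faces. Two horizontal rails of 82×90 mm section span the gap between the posts with their undersides at z = 184 mm and z = 1494 mm, flush with the posts' −y face. 11 pickets, each 101 mm wide, 16 mm thick and 1641 mm tall, are fixed to the +y face of the rails with their bottoms at z = 101 mm, evenly spaced across the span with equal gaps (rounded down to the nearest mm) at the −x end and between each pair — any rounding remainder accumulates at the +x end.

B is a bench: a 2191×284 mm seat slab, 38 mm thick, top at z = 436 mm, on four 73×73 mm square legs flush with the seat corners and standing on z = 0.

The bench is beside the fence section with their tops flush at z = 1742.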